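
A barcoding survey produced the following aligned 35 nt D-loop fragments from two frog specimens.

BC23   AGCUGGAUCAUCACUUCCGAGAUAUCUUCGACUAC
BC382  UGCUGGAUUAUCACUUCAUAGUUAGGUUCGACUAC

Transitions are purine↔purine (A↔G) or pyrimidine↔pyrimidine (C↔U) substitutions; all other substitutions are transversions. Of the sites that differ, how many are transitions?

The sequences differ at positions 1 (A/U, transversion), 9 (C/U, transition), 18 (C/A, transversion), 19 (G/U, transversion), 22 (A/U, transversion), 25 (U/G, transversion), 26 (C/G, transversion).
Of the 7 differences, 1 transition and 6 transversions, so the answer is 1.

1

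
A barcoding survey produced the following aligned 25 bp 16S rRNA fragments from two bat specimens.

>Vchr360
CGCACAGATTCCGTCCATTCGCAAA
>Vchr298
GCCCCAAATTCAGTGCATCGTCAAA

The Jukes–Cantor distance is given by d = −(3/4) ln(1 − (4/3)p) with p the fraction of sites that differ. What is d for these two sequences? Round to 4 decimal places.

0.4904

Differing sites — 1:C/G; 2:G/C; 4:A/C; 7:G/A; 12:C/A; 15:C/G; 19:T/C; 20:C/G; 21:G/T.
p = 9/25 = 0.360000.
d = −0.75 · ln(1 − (4/3)·0.360000) = −0.75 · ln(0.520000) = −0.75 · (-0.653926) = 0.4904.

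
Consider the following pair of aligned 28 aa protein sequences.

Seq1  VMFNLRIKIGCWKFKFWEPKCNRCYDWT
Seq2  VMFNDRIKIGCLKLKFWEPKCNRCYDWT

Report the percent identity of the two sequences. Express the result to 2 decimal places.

The sequences differ at positions 5 (L/D), 12 (W/L), 14 (F/L).
25 of the 28 sites match, so the percent identity is 25/28 × 100 = 89.29%.

89.29%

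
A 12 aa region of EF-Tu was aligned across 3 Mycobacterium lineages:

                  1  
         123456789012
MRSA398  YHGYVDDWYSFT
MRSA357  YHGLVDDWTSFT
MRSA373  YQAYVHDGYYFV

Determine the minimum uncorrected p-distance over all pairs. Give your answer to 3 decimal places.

0.167

Pairwise Hamming distances:
  MRSA398 vs MRSA357: 2
  MRSA398 vs MRSA373: 6
  MRSA357 vs MRSA373: 8
The smallest is 2 mismatches, between MRSA398 and MRSA357; p = 2/12 = 0.167.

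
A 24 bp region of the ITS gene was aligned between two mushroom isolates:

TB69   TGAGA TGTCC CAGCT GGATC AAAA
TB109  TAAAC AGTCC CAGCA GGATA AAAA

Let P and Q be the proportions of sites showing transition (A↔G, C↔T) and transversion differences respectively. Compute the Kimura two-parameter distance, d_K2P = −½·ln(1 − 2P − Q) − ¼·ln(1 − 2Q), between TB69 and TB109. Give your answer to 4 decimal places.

Mismatches occur at site 2 (G→A, transition), site 4 (G→A, transition), site 5 (A→C, transversion), site 6 (T→A, transversion), site 15 (T→A, transversion), site 20 (C→A, transversion).
Of the 6 differences, 2 transitions and 4 transversions over 24 sites: P = 2/24 = 0.083333, Q = 4/24 = 0.166667.
d = −0.5·ln(0.666667) − 0.25·ln(0.666666) = −0.5·(-0.405465) − 0.25·(-0.405466) = 0.3041.

0.3041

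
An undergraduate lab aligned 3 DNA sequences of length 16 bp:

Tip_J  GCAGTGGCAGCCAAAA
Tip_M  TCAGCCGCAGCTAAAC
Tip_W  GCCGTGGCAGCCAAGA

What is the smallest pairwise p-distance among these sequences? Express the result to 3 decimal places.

Pairwise Hamming distances:
  Tip_J vs Tip_M: 5
  Tip_J vs Tip_W: 2
  Tip_M vs Tip_W: 7
The smallest is 2 mismatches, between Tip_J and Tip_W; p = 2/16 = 0.125.

0.125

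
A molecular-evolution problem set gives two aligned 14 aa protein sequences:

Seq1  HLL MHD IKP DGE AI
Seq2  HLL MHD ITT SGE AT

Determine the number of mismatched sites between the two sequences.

4

Mismatches occur at site 8 (K→T), site 9 (P→T), site 10 (D→S), site 14 (I→T).
That gives 4 mismatches out of 14 aligned sites, so the Hamming distance is 4.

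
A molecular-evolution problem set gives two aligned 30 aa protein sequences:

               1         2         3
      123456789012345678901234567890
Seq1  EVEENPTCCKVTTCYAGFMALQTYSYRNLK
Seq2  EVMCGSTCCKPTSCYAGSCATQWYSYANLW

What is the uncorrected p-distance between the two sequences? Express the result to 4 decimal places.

0.4000

Mismatches occur at site 3 (E↔M), site 4 (E↔C), site 5 (N↔G), site 6 (P↔S), site 11 (V↔P), site 13 (T↔S), site 18 (F↔S), site 19 (M↔C), site 21 (L↔T), site 23 (T↔W), site 27 (R↔A), site 30 (K↔W).
There are 12 differences over 30 sites, so p = 12/30 = 0.4000.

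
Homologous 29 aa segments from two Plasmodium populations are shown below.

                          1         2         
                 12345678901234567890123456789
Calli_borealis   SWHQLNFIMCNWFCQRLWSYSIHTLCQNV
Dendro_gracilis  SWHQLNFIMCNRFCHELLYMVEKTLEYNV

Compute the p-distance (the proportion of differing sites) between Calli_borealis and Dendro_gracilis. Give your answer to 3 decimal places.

0.379

Differing sites — 12:W/R; 15:Q/H; 16:R/E; 18:W/L; 19:S/Y; 20:Y/M; 21:S/V; 22:I/E; 23:H/K; 26:C/E; 27:Q/Y.
There are 11 differences over 29 sites, so p = 11/29 = 0.379.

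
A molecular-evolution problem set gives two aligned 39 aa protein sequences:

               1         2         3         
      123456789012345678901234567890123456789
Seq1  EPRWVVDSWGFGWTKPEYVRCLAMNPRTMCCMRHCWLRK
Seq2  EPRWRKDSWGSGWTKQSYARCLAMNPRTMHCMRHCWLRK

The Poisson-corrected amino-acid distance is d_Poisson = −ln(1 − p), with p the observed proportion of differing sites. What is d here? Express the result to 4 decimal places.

0.1978

Mismatches occur at site 5 (V↔R), site 6 (V↔K), site 11 (F↔S), site 16 (P↔Q), site 17 (E↔S), site 19 (V↔A), site 30 (C↔H).
p = 7/39 = 0.179487.
d = −ln(1 − 0.179487) = −ln(0.820513) = 0.1978.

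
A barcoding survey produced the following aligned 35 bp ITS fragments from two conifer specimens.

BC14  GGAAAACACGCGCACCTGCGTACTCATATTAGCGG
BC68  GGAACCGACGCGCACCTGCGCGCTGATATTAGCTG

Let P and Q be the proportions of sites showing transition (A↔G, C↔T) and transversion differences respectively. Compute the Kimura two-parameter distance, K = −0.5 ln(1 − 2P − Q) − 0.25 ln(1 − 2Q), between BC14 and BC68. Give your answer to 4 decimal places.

0.2327

The sequences differ at positions 5 (A/C, transversion), 6 (A/C, transversion), 7 (C/G, transversion), 21 (T/C, transition), 22 (A/G, transition), 25 (C/G, transversion), 34 (G/T, transversion).
Of the 7 differences, 2 transitions and 5 transversions over 35 sites: P = 2/35 = 0.057143, Q = 5/35 = 0.142857.
d = −0.5·ln(0.742857) − 0.25·ln(0.714286) = −0.5·(-0.297252) − 0.25·(-0.336472) = 0.2327.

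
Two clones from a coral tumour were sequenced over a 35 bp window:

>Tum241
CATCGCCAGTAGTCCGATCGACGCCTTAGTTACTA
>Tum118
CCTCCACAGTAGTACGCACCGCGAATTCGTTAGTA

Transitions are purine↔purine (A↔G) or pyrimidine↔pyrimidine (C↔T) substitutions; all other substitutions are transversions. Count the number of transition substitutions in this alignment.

Differing sites — 2:A/C (Tv); 5:G/C (Tv); 6:C/A (Tv); 14:C/A (Tv); 17:A/C (Tv); 18:T/A (Tv); 20:G/C (Tv); 21:A/G (Ti); 24:C/A (Tv); 25:C/A (Tv); 28:A/C (Tv); 33:C/G (Tv).
Of the 12 differences, 1 transition and 11 transversions, so the answer is 1.

1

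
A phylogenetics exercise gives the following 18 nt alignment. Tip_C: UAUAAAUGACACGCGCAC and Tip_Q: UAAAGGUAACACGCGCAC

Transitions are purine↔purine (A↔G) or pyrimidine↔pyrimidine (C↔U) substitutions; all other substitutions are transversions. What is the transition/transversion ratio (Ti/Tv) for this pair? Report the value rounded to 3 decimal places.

3.000

The sequences differ at positions 3 (U/A, transversion), 5 (A/G, transition), 6 (A/G, transition), 8 (G/A, transition).
Of the 4 differences, 3 transitions and 1 transversion, so Ti/Tv = 3/1 = 3.000.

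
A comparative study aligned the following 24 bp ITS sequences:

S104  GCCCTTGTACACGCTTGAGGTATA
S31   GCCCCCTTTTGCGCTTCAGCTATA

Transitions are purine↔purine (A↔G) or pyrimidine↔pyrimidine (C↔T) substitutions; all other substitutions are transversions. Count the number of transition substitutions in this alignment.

The sequences differ at positions 5 (T/C, transition), 6 (T/C, transition), 7 (G/T, transversion), 9 (A/T, transversion), 10 (C/T, transition), 11 (A/G, transition), 17 (G/C, transversion), 20 (G/C, transversion).
Of the 8 differences, 4 transitions and 4 transversions, so the answer is 4.

4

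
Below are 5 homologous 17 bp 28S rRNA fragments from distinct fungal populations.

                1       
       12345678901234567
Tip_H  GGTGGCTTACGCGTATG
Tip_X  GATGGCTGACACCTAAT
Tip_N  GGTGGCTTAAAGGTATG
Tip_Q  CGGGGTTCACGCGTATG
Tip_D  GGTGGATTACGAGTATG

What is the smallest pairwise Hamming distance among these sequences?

2

Pairwise Hamming distances:
  Tip_H vs Tip_X: 6
  Tip_H vs Tip_N: 3
  Tip_H vs Tip_Q: 4
  Tip_H vs Tip_D: 2
  Tip_X vs Tip_N: 7
  Tip_X vs Tip_Q: 9
  Tip_X vs Tip_D: 8
  Tip_N vs Tip_Q: 7
  Tip_N vs Tip_D: 4
  Tip_Q vs Tip_D: 5
The smallest is 2, between Tip_H and Tip_D.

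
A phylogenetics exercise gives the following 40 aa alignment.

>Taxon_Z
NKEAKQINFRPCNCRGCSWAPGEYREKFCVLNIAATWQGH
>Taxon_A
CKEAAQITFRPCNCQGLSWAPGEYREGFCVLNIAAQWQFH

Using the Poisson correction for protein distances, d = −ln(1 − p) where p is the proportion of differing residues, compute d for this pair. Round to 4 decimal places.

Differing sites — 1:N/C; 5:K/A; 8:N/T; 15:R/Q; 17:C/L; 27:K/G; 36:T/Q; 39:G/F.
p = 8/40 = 0.200000.
d = −ln(1 − 0.200000) = −ln(0.800000) = 0.2231.

0.2231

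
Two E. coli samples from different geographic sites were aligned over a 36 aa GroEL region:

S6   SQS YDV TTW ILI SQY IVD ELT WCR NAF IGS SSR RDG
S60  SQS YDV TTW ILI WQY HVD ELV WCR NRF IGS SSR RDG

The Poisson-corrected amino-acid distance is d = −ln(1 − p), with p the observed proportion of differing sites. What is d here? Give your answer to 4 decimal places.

Mismatches occur at site 13 (S→W), site 16 (I→H), site 21 (T→V), site 26 (A→R).
p = 4/36 = 0.111111.
d = −ln(1 − 0.111111) = −ln(0.888889) = 0.1178.

0.1178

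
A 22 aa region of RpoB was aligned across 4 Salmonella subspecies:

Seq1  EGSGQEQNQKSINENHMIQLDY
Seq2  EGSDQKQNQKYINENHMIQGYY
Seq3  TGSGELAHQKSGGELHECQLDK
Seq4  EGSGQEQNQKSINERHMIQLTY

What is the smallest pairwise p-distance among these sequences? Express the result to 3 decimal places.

Pairwise Hamming distances:
  Seq1 vs Seq2: 5
  Seq1 vs Seq3: 11
  Seq1 vs Seq4: 2
  Seq2 vs Seq3: 15
  Seq2 vs Seq4: 6
  Seq3 vs Seq4: 12
The smallest is 2 mismatches, between Seq1 and Seq4; p = 2/22 = 0.091.

0.091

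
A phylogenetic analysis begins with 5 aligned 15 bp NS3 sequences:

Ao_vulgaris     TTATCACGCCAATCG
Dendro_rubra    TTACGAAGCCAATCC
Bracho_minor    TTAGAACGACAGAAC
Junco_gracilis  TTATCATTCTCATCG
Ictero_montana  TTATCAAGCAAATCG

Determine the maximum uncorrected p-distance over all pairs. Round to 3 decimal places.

0.733

Pairwise Hamming distances:
  Ao_vulgaris vs Dendro_rubra: 4
  Ao_vulgaris vs Bracho_minor: 7
  Ao_vulgaris vs Junco_gracilis: 4
  Ao_vulgaris vs Ictero_montana: 2
  Dendro_rubra vs Bracho_minor: 7
  Dendro_rubra vs Junco_gracilis: 7
  Dendro_rubra vs Ictero_montana: 4
  Bracho_minor vs Junco_gracilis: 11
  Bracho_minor vs Ictero_montana: 9
  Junco_gracilis vs Ictero_montana: 4
The largest is 11 mismatches, between Bracho_minor and Junco_gracilis; p = 11/15 = 0.733.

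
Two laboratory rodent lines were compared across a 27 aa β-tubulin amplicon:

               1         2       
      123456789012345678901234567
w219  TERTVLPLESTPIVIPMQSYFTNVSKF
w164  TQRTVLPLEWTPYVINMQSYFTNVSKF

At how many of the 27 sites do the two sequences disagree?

4

The sequences differ at positions 2 (E/Q), 10 (S/W), 13 (I/Y), 16 (P/N).
That gives 4 mismatches out of 27 aligned sites, so the Hamming distance is 4.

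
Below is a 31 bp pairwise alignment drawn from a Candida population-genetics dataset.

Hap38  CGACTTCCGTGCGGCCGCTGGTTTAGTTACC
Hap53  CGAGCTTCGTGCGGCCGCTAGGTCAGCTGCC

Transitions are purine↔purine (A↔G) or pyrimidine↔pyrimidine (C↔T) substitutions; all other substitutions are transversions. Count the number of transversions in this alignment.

Mismatches occur at site 4 (C↔G, transversion), site 5 (T↔C, transition), site 7 (C↔T, transition), site 20 (G↔A, transition), site 22 (T↔G, transversion), site 24 (T↔C, transition), site 27 (T↔C, transition), site 29 (A↔G, transition).
Of the 8 differences, 6 transitions and 2 transversions, so the answer is 2.

2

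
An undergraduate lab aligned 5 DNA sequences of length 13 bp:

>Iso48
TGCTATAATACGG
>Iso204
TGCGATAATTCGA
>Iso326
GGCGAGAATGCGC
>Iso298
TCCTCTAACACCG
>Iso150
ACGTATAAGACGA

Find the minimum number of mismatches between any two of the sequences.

3

Pairwise Hamming distances:
  Iso48 vs Iso204: 3
  Iso48 vs Iso326: 5
  Iso48 vs Iso298: 4
  Iso48 vs Iso150: 5
  Iso204 vs Iso326: 4
  Iso204 vs Iso298: 7
  Iso204 vs Iso150: 6
  Iso326 vs Iso298: 9
  Iso326 vs Iso150: 8
  Iso298 vs Iso150: 6
The smallest is 3, between Iso48 and Iso204.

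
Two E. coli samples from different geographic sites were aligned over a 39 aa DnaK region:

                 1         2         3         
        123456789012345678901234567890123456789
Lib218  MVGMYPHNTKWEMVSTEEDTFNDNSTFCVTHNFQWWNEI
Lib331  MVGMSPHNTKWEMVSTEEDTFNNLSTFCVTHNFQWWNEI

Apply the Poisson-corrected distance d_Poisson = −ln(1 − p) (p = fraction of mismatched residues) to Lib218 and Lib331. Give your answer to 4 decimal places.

0.0800

Mismatches occur at site 5 (Y→S), site 23 (D→N), site 24 (N→L).
p = 3/39 = 0.076923.
d = −ln(1 − 0.076923) = −ln(0.923077) = 0.0800.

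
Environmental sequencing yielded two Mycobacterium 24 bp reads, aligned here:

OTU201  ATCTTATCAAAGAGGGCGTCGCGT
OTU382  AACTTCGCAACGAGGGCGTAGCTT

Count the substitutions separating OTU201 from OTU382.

6

Differing sites — 2:T/A; 6:A/C; 7:T/G; 11:A/C; 20:C/A; 23:G/T.
That gives 6 mismatches out of 24 aligned sites, so the Hamming distance is 6.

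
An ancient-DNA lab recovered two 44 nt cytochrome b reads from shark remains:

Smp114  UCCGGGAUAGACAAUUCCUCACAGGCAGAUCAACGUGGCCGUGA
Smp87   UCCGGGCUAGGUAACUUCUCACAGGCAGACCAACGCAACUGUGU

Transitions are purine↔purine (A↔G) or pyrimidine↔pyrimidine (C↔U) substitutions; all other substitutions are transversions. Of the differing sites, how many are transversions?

2

Differing sites — 7:A/C (Tv); 11:A/G (Ti); 12:C/U (Ti); 15:U/C (Ti); 17:C/U (Ti); 30:U/C (Ti); 36:U/C (Ti); 37:G/A (Ti); 38:G/A (Ti); 40:C/U (Ti); 44:A/U (Tv).
Of the 11 differences, 9 transitions and 2 transversions, so the answer is 2.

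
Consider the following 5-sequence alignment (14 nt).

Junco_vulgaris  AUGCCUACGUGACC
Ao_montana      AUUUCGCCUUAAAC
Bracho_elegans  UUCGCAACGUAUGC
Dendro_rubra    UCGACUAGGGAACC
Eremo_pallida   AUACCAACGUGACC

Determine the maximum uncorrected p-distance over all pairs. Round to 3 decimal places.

0.714

Pairwise Hamming distances:
  Junco_vulgaris vs Ao_montana: 7
  Junco_vulgaris vs Bracho_elegans: 7
  Junco_vulgaris vs Dendro_rubra: 6
  Junco_vulgaris vs Eremo_pallida: 2
  Ao_montana vs Bracho_elegans: 8
  Ao_montana vs Dendro_rubra: 10
  Ao_montana vs Eremo_pallida: 7
  Bracho_elegans vs Dendro_rubra: 8
  Bracho_elegans vs Eremo_pallida: 6
  Dendro_rubra vs Eremo_pallida: 8
The largest is 10 mismatches, between Ao_montana and Dendro_rubra; p = 10/14 = 0.714.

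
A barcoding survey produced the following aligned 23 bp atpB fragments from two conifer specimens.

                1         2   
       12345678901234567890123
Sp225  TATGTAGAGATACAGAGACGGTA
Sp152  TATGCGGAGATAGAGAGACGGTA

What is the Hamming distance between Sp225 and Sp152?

3

Mismatches occur at site 5 (T→C), site 6 (A→G), site 13 (C→G).
That gives 3 mismatches out of 23 aligned sites, so the Hamming distance is 3.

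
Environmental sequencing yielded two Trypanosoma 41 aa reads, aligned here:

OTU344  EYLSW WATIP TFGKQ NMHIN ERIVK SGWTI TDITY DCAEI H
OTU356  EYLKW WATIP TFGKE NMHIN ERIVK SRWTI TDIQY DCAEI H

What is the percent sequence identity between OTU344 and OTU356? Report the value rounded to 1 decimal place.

The sequences differ at positions 4 (S/K), 15 (Q/E), 27 (G/R), 34 (T/Q).
37 of the 41 sites match, so the percent identity is 37/41 × 100 = 90.2%.

90.2%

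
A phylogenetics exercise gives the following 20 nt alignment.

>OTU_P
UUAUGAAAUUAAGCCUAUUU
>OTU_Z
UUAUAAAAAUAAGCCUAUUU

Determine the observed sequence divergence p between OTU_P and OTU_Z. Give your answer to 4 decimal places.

The sequences differ at positions 5 (G/A), 9 (U/A).
There are 2 differences over 20 sites, so p = 2/20 = 0.1000.

0.1000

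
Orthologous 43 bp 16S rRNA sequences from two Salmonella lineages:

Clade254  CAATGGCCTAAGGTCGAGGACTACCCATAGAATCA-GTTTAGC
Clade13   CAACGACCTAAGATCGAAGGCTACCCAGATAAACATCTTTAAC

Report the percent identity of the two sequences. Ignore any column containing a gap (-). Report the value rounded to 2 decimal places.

Excluding the 1 gap column leaves 42 comparable sites.
The sequences differ at positions 4 (T/C), 6 (G/A), 13 (G/A), 18 (G/A), 20 (A/G), 28 (T/G), 30 (G/T), 33 (T/A), 37 (G/C), 42 (G/A).
32 of the 42 comparable sites match, so the percent identity is 32/42 × 100 = 76.19%.

76.19%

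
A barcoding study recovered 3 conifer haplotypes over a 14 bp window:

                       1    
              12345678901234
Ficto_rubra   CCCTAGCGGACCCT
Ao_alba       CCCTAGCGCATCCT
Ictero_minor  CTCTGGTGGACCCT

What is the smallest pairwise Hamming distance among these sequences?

Pairwise Hamming distances:
  Ficto_rubra vs Ao_alba: 2
  Ficto_rubra vs Ictero_minor: 3
  Ao_alba vs Ictero_minor: 5
The smallest is 2, between Ficto_rubra and Ao_alba.

2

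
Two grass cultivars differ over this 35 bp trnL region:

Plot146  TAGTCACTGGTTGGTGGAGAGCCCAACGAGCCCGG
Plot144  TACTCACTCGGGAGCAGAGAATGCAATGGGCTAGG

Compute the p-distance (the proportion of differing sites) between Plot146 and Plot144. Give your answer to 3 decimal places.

The sequences differ at positions 3 (G/C), 9 (G/C), 11 (T/G), 12 (T/G), 13 (G/A), 15 (T/C), 16 (G/A), 21 (G/A), 22 (C/T), 23 (C/G), 27 (C/T), 29 (A/G), 32 (C/T), 33 (C/A).
There are 14 differences over 35 sites, so p = 14/35 = 0.400.

0.400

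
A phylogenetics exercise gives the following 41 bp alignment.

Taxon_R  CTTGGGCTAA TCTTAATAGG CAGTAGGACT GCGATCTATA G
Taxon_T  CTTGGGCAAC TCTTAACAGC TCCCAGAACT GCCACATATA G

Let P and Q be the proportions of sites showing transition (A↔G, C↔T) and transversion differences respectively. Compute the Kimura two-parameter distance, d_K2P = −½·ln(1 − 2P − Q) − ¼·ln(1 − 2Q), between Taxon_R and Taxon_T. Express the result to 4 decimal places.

0.3722

The sequences differ at positions 8 (T/A, transversion), 10 (A/C, transversion), 17 (T/C, transition), 20 (G/C, transversion), 21 (C/T, transition), 22 (A/C, transversion), 23 (G/C, transversion), 24 (T/C, transition), 27 (G/A, transition), 33 (G/C, transversion), 35 (T/C, transition), 36 (C/A, transversion).
Of the 12 differences, 5 transitions and 7 transversions over 41 sites: P = 5/41 = 0.121951, Q = 7/41 = 0.170732.
d = −0.5·ln(0.585366) − 0.25·ln(0.658536) = −0.5·(-0.535518) − 0.25·(-0.417736) = 0.3722.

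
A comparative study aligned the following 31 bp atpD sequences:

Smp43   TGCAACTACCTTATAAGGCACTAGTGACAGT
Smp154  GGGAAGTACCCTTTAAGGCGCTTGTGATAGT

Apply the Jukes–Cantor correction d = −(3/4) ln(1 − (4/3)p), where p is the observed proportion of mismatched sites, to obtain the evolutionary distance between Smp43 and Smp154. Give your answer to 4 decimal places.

0.3163

Differing sites — 1:T/G; 3:C/G; 6:C/G; 11:T/C; 13:A/T; 20:A/G; 23:A/T; 28:C/T.
p = 8/31 = 0.258065.
d = −0.75 · ln(1 − (4/3)·0.258065) = −0.75 · ln(0.655913) = −0.75 · (-0.421727) = 0.3163.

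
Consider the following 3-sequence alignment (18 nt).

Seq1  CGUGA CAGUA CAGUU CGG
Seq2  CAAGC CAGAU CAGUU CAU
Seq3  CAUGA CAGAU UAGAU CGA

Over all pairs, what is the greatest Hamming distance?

Pairwise Hamming distances:
  Seq1 vs Seq2: 7
  Seq1 vs Seq3: 6
  Seq2 vs Seq3: 6
The largest is 7, between Seq1 and Seq2.

7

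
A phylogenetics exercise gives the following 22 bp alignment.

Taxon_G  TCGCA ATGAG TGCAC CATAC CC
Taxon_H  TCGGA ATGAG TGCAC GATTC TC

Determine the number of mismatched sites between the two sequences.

The sequences differ at positions 4 (C/G), 16 (C/G), 19 (A/T), 21 (C/T).
That gives 4 mismatches out of 22 aligned sites, so the Hamming distance is 4.

4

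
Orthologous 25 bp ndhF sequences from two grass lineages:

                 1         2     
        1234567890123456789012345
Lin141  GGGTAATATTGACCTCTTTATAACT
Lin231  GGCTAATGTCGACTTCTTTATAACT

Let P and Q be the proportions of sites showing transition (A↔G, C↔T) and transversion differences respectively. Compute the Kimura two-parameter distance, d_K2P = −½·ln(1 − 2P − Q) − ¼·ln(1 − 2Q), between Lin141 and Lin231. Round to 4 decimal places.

Differing sites — 3:G/C (Tv); 8:A/G (Ti); 10:T/C (Ti); 14:C/T (Ti).
Of the 4 differences, 3 transitions and 1 transversion over 25 sites: P = 3/25 = 0.120000, Q = 1/25 = 0.040000.
d = −0.5·ln(0.720000) − 0.25·ln(0.920000) = −0.5·(-0.328504) − 0.25·(-0.083382) = 0.1851.

0.1851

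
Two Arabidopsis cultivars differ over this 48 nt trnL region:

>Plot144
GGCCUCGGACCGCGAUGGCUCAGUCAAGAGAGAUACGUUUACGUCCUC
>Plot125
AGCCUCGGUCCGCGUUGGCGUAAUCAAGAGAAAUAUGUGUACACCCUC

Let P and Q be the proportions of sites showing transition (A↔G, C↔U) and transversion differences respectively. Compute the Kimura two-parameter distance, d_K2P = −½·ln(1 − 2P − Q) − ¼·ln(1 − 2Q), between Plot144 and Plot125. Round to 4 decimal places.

0.2806

The sequences differ at positions 1 (G/A, transition), 9 (A/U, transversion), 15 (A/U, transversion), 20 (U/G, transversion), 21 (C/U, transition), 23 (G/A, transition), 32 (G/A, transition), 36 (C/U, transition), 39 (U/G, transversion), 43 (G/A, transition), 44 (U/C, transition).
Of the 11 differences, 7 transitions and 4 transversions over 48 sites: P = 7/48 = 0.145833, Q = 4/48 = 0.083333.
d = −0.5·ln(0.625001) − 0.25·ln(0.833334) = −0.5·(-0.470002) − 0.25·(-0.182321) = 0.2806.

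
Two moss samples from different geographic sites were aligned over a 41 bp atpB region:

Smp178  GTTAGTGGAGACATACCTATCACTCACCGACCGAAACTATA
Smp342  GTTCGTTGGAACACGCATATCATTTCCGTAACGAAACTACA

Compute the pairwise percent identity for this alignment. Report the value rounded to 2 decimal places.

65.85%

Mismatches occur at site 4 (A/C), site 7 (G/T), site 9 (A/G), site 10 (G/A), site 14 (T/C), site 15 (A/G), site 17 (C/A), site 23 (C/T), site 25 (C/T), site 26 (A/C), site 28 (C/G), site 29 (G/T), site 31 (C/A), site 40 (T/C).
27 of the 41 sites match, so the percent identity is 27/41 × 100 = 65.85%.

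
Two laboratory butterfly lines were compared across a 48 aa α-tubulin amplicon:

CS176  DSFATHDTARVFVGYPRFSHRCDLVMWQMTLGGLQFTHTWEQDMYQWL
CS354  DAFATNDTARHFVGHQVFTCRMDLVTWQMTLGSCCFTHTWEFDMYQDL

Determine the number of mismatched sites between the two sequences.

15

Differing sites — 2:S/A; 6:H/N; 11:V/H; 15:Y/H; 16:P/Q; 17:R/V; 19:S/T; 20:H/C; 22:C/M; 26:M/T; 33:G/S; 34:L/C; 35:Q/C; 42:Q/F; 47:W/D.
That gives 15 mismatches out of 48 aligned sites, so the Hamming distance is 15.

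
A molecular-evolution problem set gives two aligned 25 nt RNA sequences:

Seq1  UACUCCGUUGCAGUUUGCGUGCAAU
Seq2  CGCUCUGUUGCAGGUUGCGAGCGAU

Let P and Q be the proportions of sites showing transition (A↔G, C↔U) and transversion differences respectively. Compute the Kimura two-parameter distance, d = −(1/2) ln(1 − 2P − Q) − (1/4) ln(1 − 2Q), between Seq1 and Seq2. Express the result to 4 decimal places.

The sequences differ at positions 1 (U/C, transition), 2 (A/G, transition), 6 (C/U, transition), 14 (U/G, transversion), 20 (U/A, transversion), 23 (A/G, transition).
Of the 6 differences, 4 transitions and 2 transversions over 25 sites: P = 4/25 = 0.160000, Q = 2/25 = 0.080000.
d = −0.5·ln(0.600000) − 0.25·ln(0.840000) = −0.5·(-0.510826) − 0.25·(-0.174353) = 0.2990.

0.2990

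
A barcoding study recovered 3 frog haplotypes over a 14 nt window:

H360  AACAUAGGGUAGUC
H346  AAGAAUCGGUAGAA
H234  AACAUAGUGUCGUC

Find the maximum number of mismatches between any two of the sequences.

Pairwise Hamming distances:
  H360 vs H346: 6
  H360 vs H234: 2
  H346 vs H234: 8
The largest is 8, between H346 and H234.

8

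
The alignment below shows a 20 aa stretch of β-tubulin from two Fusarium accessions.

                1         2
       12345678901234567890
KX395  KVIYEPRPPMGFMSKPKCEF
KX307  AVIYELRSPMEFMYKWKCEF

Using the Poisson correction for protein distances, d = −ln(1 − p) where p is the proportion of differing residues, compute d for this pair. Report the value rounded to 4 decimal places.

Mismatches occur at site 1 (K→A), site 6 (P→L), site 8 (P→S), site 11 (G→E), site 14 (S→Y), site 16 (P→W).
p = 6/20 = 0.300000.
d = −ln(1 − 0.300000) = −ln(0.700000) = 0.3567.

0.3567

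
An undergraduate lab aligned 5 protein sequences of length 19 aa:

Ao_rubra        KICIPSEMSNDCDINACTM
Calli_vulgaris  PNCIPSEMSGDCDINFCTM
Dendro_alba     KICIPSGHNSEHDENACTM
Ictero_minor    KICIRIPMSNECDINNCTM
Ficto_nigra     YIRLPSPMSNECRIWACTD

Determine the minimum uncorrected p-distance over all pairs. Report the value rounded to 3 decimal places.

Pairwise Hamming distances:
  Ao_rubra vs Calli_vulgaris: 4
  Ao_rubra vs Dendro_alba: 7
  Ao_rubra vs Ictero_minor: 5
  Ao_rubra vs Ficto_nigra: 8
  Calli_vulgaris vs Dendro_alba: 10
  Calli_vulgaris vs Ictero_minor: 8
  Calli_vulgaris vs Ficto_nigra: 11
  Dendro_alba vs Ictero_minor: 9
  Dendro_alba vs Ficto_nigra: 12
  Ictero_minor vs Ficto_nigra: 9
The smallest is 4 mismatches, between Ao_rubra and Calli_vulgaris; p = 4/19 = 0.211.

0.211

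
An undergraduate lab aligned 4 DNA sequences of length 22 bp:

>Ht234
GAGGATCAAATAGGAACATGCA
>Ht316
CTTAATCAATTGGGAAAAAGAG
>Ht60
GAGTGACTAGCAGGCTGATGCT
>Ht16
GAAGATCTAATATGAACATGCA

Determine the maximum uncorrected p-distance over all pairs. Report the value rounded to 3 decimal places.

0.727

Pairwise Hamming distances:
  Ht234 vs Ht316: 10
  Ht234 vs Ht60: 10
  Ht234 vs Ht16: 3
  Ht316 vs Ht60: 16
  Ht316 vs Ht16: 12
  Ht60 vs Ht16: 11
The largest is 16 mismatches, between Ht316 and Ht60; p = 16/22 = 0.727.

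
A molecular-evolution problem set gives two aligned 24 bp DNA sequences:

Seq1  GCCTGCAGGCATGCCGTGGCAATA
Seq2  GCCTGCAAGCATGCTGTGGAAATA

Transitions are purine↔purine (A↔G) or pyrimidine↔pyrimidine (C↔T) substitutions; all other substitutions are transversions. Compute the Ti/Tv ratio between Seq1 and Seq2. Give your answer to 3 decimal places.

Mismatches occur at site 8 (G↔A, transition), site 15 (C↔T, transition), site 20 (C↔A, transversion).
Of the 3 differences, 2 transitions and 1 transversion, so Ti/Tv = 2/1 = 2.000.

2.000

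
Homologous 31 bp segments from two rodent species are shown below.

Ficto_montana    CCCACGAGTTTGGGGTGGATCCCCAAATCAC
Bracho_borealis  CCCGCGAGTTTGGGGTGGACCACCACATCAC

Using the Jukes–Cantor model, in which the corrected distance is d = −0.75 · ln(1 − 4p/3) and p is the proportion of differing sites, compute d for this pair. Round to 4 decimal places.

The sequences differ at positions 4 (A/G), 20 (T/C), 22 (C/A), 26 (A/C).
p = 4/31 = 0.129032.
d = −0.75 · ln(1 − (4/3)·0.129032) = −0.75 · ln(0.827957) = −0.75 · (-0.188794) = 0.1416.

0.1416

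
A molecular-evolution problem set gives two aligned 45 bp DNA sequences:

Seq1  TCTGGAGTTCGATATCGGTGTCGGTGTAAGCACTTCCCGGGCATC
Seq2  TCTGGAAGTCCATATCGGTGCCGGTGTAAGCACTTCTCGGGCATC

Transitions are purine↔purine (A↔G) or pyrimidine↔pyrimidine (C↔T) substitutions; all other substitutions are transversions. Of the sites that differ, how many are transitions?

Differing sites — 7:G/A (Ti); 8:T/G (Tv); 11:G/C (Tv); 21:T/C (Ti); 37:C/T (Ti).
Of the 5 differences, 3 transitions and 2 transversions, so the answer is 3.

3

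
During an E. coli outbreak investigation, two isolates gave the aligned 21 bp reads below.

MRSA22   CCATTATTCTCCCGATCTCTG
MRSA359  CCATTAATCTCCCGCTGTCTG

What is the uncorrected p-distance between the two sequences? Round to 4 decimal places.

Differing sites — 7:T/A; 15:A/C; 17:C/G.
There are 3 differences over 21 sites, so p = 3/21 = 0.1429.

0.1429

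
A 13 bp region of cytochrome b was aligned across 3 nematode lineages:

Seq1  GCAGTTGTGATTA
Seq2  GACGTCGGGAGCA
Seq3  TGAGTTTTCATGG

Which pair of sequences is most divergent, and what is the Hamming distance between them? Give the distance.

Pairwise Hamming distances:
  Seq1 vs Seq2: 6
  Seq1 vs Seq3: 6
  Seq2 vs Seq3: 10
The largest is 10, between Seq2 and Seq3.

10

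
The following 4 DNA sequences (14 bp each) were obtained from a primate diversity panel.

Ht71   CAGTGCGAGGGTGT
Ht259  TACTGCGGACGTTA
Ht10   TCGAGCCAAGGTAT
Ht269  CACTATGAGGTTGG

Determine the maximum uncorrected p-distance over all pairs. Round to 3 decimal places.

0.786

Pairwise Hamming distances:
  Ht71 vs Ht259: 7
  Ht71 vs Ht10: 6
  Ht71 vs Ht269: 5
  Ht259 vs Ht10: 8
  Ht259 vs Ht269: 9
  Ht10 vs Ht269: 11
The largest is 11 mismatches, between Ht10 and Ht269; p = 11/14 = 0.786.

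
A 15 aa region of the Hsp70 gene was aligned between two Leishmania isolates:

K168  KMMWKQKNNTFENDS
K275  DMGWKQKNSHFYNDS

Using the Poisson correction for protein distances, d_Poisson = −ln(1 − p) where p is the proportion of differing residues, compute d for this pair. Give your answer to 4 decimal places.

0.4055

The sequences differ at positions 1 (K/D), 3 (M/G), 9 (N/S), 10 (T/H), 12 (E/Y).
p = 5/15 = 0.333333.
d = −ln(1 − 0.333333) = −ln(0.666667) = 0.4055.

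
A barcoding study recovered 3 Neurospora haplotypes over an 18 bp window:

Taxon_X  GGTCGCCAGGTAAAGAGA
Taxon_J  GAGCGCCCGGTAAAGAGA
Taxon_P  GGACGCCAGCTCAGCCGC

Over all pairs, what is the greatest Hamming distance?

Pairwise Hamming distances:
  Taxon_X vs Taxon_J: 3
  Taxon_X vs Taxon_P: 7
  Taxon_J vs Taxon_P: 9
The largest is 9, between Taxon_J and Taxon_P.

9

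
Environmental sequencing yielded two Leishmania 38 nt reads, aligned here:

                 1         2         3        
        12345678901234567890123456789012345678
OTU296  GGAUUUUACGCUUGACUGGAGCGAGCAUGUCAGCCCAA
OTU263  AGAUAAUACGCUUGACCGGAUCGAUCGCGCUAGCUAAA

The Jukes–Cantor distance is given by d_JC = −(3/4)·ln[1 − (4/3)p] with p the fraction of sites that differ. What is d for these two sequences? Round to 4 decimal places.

0.4099

Mismatches occur at site 1 (G↔A), site 5 (U↔A), site 6 (U↔A), site 17 (U↔C), site 21 (G↔U), site 25 (G↔U), site 27 (A↔G), site 28 (U↔C), site 30 (U↔C), site 31 (C↔U), site 35 (C↔U), site 36 (C↔A).
p = 12/38 = 0.315789.
d = −0.75 · ln(1 − (4/3)·0.315789) = −0.75 · ln(0.578948) = −0.75 · (-0.546543) = 0.4099.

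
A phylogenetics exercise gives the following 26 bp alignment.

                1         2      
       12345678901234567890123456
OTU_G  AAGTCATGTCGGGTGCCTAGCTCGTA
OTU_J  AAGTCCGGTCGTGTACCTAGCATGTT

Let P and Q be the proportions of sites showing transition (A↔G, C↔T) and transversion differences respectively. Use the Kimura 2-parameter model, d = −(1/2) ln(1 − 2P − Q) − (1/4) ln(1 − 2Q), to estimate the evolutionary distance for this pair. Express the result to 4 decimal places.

Mismatches occur at site 6 (A↔C, transversion), site 7 (T↔G, transversion), site 12 (G↔T, transversion), site 15 (G↔A, transition), site 22 (T↔A, transversion), site 23 (C↔T, transition), site 26 (A↔T, transversion).
Of the 7 differences, 2 transitions and 5 transversions over 26 sites: P = 2/26 = 0.076923, Q = 5/26 = 0.192308.
d = −0.5·ln(0.653846) − 0.25·ln(0.615384) = −0.5·(-0.424883) − 0.25·(-0.485509) = 0.3338.

0.3338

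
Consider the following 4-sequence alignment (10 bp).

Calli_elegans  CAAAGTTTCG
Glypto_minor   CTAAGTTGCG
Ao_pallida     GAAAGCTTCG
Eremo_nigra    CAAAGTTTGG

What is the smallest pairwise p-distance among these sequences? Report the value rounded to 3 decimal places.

Pairwise Hamming distances:
  Calli_elegans vs Glypto_minor: 2
  Calli_elegans vs Ao_pallida: 2
  Calli_elegans vs Eremo_nigra: 1
  Glypto_minor vs Ao_pallida: 4
  Glypto_minor vs Eremo_nigra: 3
  Ao_pallida vs Eremo_nigra: 3
The smallest is 1 mismatch, between Calli_elegans and Eremo_nigra; p = 1/10 = 0.100.

0.100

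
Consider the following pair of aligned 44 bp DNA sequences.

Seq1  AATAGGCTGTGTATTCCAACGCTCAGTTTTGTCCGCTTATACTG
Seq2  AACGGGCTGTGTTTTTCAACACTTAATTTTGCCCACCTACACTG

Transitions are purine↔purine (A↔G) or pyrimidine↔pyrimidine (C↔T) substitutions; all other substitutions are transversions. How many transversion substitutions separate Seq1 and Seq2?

The sequences differ at positions 3 (T/C, transition), 4 (A/G, transition), 13 (A/T, transversion), 16 (C/T, transition), 21 (G/A, transition), 24 (C/T, transition), 26 (G/A, transition), 32 (T/C, transition), 35 (G/A, transition), 37 (T/C, transition), 40 (T/C, transition).
Of the 11 differences, 10 transitions and 1 transversion, so the answer is 1.

1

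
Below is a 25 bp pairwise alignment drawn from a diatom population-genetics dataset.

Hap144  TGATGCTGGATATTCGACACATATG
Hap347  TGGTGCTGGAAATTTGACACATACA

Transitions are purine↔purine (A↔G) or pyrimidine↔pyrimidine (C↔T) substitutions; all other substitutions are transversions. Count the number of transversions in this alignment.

1

Differing sites — 3:A/G (Ti); 11:T/A (Tv); 15:C/T (Ti); 24:T/C (Ti); 25:G/A (Ti).
Of the 5 differences, 4 transitions and 1 transversion, so the answer is 1.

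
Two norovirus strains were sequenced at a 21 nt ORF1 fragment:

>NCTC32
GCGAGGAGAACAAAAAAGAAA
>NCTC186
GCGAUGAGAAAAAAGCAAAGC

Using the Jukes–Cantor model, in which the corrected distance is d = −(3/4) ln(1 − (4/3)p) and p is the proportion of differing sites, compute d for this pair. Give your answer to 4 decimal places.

0.4408

Differing sites — 5:G/U; 11:C/A; 15:A/G; 16:A/C; 18:G/A; 20:A/G; 21:A/C.
p = 7/21 = 0.333333.
d = −0.75 · ln(1 − (4/3)·0.333333) = −0.75 · ln(0.555556) = −0.75 · (-0.587786) = 0.4408.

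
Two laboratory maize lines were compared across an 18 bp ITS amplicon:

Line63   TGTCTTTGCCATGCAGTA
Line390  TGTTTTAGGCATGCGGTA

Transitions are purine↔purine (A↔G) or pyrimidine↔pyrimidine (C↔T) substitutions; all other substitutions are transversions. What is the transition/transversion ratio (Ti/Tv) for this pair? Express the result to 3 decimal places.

The sequences differ at positions 4 (C/T, transition), 7 (T/A, transversion), 9 (C/G, transversion), 15 (A/G, transition).
Of the 4 differences, 2 transitions and 2 transversions, so Ti/Tv = 2/2 = 1.000.

1.000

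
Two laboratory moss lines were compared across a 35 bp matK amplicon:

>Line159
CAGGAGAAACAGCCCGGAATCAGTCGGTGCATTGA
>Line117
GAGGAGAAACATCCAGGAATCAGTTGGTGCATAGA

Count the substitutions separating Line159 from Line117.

5

Differing sites — 1:C/G; 12:G/T; 15:C/A; 25:C/T; 33:T/A.
That gives 5 mismatches out of 35 aligned sites, so the Hamming distance is 5.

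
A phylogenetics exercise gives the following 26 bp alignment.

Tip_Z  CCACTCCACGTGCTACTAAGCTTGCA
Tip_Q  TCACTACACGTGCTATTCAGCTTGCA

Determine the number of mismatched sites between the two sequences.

4

Mismatches occur at site 1 (C↔T), site 6 (C↔A), site 16 (C↔T), site 18 (A↔C).
That gives 4 mismatches out of 26 aligned sites, so the Hamming distance is 4.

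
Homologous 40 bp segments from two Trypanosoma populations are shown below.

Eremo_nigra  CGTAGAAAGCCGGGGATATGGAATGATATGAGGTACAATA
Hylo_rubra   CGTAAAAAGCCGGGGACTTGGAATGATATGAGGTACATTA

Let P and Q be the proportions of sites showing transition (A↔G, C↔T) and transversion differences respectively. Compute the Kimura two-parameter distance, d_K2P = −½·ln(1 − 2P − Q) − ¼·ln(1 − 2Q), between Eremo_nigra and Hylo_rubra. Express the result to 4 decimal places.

0.1076

Mismatches occur at site 5 (G→A, transition), site 17 (T→C, transition), site 18 (A→T, transversion), site 38 (A→T, transversion).
Of the 4 differences, 2 transitions and 2 transversions over 40 sites: P = 2/40 = 0.050000, Q = 2/40 = 0.050000.
d = −0.5·ln(0.850000) − 0.25·ln(0.900000) = −0.5·(-0.162519) − 0.25·(-0.105361) = 0.1076.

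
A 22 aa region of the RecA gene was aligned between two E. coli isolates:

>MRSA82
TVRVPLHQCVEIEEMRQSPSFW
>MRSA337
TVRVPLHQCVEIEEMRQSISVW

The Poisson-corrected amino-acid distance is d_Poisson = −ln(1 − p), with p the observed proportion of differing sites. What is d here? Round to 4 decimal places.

The sequences differ at positions 19 (P/I), 21 (F/V).
p = 2/22 = 0.090909.
d = −ln(1 − 0.090909) = −ln(0.909091) = 0.0953.

0.0953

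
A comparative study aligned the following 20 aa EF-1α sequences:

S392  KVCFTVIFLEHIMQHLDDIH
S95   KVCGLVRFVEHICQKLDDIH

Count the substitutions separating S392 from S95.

The sequences differ at positions 4 (F/G), 5 (T/L), 7 (I/R), 9 (L/V), 13 (M/C), 15 (H/K).
That gives 6 mismatches out of 20 aligned sites, so the Hamming distance is 6.

6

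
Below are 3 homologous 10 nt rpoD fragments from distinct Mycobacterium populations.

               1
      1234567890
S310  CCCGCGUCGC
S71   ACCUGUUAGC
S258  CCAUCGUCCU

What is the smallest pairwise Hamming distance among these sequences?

4

Pairwise Hamming distances:
  S310 vs S71: 5
  S310 vs S258: 4
  S71 vs S258: 7
The smallest is 4, between S310 and S258.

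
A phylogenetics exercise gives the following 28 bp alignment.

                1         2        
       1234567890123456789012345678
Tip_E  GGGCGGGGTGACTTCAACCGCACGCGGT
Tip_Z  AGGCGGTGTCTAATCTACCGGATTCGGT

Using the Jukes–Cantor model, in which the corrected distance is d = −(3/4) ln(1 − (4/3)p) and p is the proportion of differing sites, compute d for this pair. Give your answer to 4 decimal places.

Differing sites — 1:G/A; 7:G/T; 10:G/C; 11:A/T; 12:C/A; 13:T/A; 16:A/T; 21:C/G; 23:C/T; 24:G/T.
p = 10/28 = 0.357143.
d = −0.75 · ln(1 − (4/3)·0.357143) = −0.75 · ln(0.523809) = −0.75 · (-0.646628) = 0.4850.

0.4850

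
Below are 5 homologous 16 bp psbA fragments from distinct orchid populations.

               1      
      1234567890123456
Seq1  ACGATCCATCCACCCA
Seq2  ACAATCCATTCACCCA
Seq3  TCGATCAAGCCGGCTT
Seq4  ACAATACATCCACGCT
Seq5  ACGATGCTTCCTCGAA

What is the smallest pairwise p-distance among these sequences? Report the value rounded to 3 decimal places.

Pairwise Hamming distances:
  Seq1 vs Seq2: 2
  Seq1 vs Seq3: 7
  Seq1 vs Seq4: 4
  Seq1 vs Seq5: 5
  Seq2 vs Seq3: 9
  Seq2 vs Seq4: 4
  Seq2 vs Seq5: 7
  Seq3 vs Seq4: 9
  Seq3 vs Seq5: 10
  Seq4 vs Seq5: 6
The smallest is 2 mismatches, between Seq1 and Seq2; p = 2/16 = 0.125.

0.125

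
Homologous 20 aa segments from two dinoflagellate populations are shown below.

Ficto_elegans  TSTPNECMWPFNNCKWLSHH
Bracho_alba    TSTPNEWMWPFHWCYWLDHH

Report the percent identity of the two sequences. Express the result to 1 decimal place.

Mismatches occur at site 7 (C↔W), site 12 (N↔H), site 13 (N↔W), site 15 (K↔Y), site 18 (S↔D).
15 of the 20 sites match, so the percent identity is 15/20 × 100 = 75.0%.

75.0%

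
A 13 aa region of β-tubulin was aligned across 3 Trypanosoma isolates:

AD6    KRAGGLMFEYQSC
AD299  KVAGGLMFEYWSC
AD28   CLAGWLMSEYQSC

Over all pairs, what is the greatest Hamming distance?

5

Pairwise Hamming distances:
  AD6 vs AD299: 2
  AD6 vs AD28: 4
  AD299 vs AD28: 5
The largest is 5, between AD299 and AD28.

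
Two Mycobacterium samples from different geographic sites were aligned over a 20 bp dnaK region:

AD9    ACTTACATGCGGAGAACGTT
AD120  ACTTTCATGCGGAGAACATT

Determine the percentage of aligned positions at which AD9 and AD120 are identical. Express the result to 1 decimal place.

Differing sites — 5:A/T; 18:G/A.
18 of the 20 sites match, so the percent identity is 18/20 × 100 = 90.0%.

90.0%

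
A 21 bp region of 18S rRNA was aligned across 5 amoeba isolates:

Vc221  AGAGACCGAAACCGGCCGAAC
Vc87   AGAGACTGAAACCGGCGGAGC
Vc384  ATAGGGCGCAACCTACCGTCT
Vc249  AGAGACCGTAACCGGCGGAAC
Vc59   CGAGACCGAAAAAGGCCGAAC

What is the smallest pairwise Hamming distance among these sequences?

Pairwise Hamming distances:
  Vc221 vs Vc87: 3
  Vc221 vs Vc384: 9
  Vc221 vs Vc249: 2
  Vc221 vs Vc59: 3
  Vc87 vs Vc384: 11
  Vc87 vs Vc249: 3
  Vc87 vs Vc59: 6
  Vc384 vs Vc249: 10
  Vc384 vs Vc59: 12
  Vc249 vs Vc59: 5
The smallest is 2, between Vc221 and Vc249.

2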